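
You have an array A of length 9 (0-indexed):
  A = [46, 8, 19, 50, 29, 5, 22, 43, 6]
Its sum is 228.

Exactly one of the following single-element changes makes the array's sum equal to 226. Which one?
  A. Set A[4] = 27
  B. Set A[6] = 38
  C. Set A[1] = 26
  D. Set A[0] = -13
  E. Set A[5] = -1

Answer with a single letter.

Answer: A

Derivation:
Option A: A[4] 29->27, delta=-2, new_sum=228+(-2)=226 <-- matches target
Option B: A[6] 22->38, delta=16, new_sum=228+(16)=244
Option C: A[1] 8->26, delta=18, new_sum=228+(18)=246
Option D: A[0] 46->-13, delta=-59, new_sum=228+(-59)=169
Option E: A[5] 5->-1, delta=-6, new_sum=228+(-6)=222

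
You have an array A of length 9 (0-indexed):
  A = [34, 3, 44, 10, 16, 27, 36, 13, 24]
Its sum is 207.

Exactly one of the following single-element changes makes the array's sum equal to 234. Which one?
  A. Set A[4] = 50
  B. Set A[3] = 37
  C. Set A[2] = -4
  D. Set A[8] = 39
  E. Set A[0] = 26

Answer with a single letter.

Option A: A[4] 16->50, delta=34, new_sum=207+(34)=241
Option B: A[3] 10->37, delta=27, new_sum=207+(27)=234 <-- matches target
Option C: A[2] 44->-4, delta=-48, new_sum=207+(-48)=159
Option D: A[8] 24->39, delta=15, new_sum=207+(15)=222
Option E: A[0] 34->26, delta=-8, new_sum=207+(-8)=199

Answer: B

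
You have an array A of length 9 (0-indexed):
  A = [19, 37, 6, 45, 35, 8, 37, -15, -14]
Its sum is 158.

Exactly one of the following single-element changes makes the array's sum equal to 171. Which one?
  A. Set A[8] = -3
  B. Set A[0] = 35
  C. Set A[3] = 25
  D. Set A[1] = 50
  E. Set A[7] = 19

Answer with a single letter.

Answer: D

Derivation:
Option A: A[8] -14->-3, delta=11, new_sum=158+(11)=169
Option B: A[0] 19->35, delta=16, new_sum=158+(16)=174
Option C: A[3] 45->25, delta=-20, new_sum=158+(-20)=138
Option D: A[1] 37->50, delta=13, new_sum=158+(13)=171 <-- matches target
Option E: A[7] -15->19, delta=34, new_sum=158+(34)=192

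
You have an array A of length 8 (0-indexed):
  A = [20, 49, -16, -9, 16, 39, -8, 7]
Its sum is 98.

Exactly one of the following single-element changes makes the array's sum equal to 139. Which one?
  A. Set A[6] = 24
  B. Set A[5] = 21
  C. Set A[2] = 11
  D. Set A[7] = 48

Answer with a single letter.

Option A: A[6] -8->24, delta=32, new_sum=98+(32)=130
Option B: A[5] 39->21, delta=-18, new_sum=98+(-18)=80
Option C: A[2] -16->11, delta=27, new_sum=98+(27)=125
Option D: A[7] 7->48, delta=41, new_sum=98+(41)=139 <-- matches target

Answer: D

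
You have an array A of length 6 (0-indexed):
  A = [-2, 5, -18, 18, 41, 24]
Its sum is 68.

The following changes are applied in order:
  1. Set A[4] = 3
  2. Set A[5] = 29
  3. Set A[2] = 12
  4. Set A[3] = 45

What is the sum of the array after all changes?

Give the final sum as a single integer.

Initial sum: 68
Change 1: A[4] 41 -> 3, delta = -38, sum = 30
Change 2: A[5] 24 -> 29, delta = 5, sum = 35
Change 3: A[2] -18 -> 12, delta = 30, sum = 65
Change 4: A[3] 18 -> 45, delta = 27, sum = 92

Answer: 92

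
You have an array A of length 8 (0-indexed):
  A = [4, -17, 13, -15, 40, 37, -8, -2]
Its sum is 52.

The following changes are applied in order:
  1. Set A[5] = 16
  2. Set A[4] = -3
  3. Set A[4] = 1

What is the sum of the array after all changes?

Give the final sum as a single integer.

Answer: -8

Derivation:
Initial sum: 52
Change 1: A[5] 37 -> 16, delta = -21, sum = 31
Change 2: A[4] 40 -> -3, delta = -43, sum = -12
Change 3: A[4] -3 -> 1, delta = 4, sum = -8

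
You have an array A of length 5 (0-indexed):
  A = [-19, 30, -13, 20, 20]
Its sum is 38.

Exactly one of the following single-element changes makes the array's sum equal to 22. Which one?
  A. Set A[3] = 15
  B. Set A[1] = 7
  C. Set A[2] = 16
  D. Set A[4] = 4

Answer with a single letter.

Option A: A[3] 20->15, delta=-5, new_sum=38+(-5)=33
Option B: A[1] 30->7, delta=-23, new_sum=38+(-23)=15
Option C: A[2] -13->16, delta=29, new_sum=38+(29)=67
Option D: A[4] 20->4, delta=-16, new_sum=38+(-16)=22 <-- matches target

Answer: D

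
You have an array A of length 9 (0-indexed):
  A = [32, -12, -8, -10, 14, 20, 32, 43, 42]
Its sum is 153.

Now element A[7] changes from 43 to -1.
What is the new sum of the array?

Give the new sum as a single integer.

Old value at index 7: 43
New value at index 7: -1
Delta = -1 - 43 = -44
New sum = old_sum + delta = 153 + (-44) = 109

Answer: 109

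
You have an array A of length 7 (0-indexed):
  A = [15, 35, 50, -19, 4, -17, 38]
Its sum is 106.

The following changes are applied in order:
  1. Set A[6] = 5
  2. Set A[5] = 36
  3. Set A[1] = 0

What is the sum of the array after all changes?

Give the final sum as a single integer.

Initial sum: 106
Change 1: A[6] 38 -> 5, delta = -33, sum = 73
Change 2: A[5] -17 -> 36, delta = 53, sum = 126
Change 3: A[1] 35 -> 0, delta = -35, sum = 91

Answer: 91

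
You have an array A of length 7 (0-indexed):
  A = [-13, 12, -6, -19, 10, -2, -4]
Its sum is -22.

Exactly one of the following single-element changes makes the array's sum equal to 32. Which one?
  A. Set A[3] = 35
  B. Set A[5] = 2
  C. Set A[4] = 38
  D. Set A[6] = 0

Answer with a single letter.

Answer: A

Derivation:
Option A: A[3] -19->35, delta=54, new_sum=-22+(54)=32 <-- matches target
Option B: A[5] -2->2, delta=4, new_sum=-22+(4)=-18
Option C: A[4] 10->38, delta=28, new_sum=-22+(28)=6
Option D: A[6] -4->0, delta=4, new_sum=-22+(4)=-18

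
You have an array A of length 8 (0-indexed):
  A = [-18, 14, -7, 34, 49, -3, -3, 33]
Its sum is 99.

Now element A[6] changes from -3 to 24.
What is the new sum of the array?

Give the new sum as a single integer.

Old value at index 6: -3
New value at index 6: 24
Delta = 24 - -3 = 27
New sum = old_sum + delta = 99 + (27) = 126

Answer: 126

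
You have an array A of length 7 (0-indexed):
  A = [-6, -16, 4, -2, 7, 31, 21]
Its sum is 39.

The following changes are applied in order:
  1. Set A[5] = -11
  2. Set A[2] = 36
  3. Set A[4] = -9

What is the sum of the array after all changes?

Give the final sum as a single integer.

Answer: 13

Derivation:
Initial sum: 39
Change 1: A[5] 31 -> -11, delta = -42, sum = -3
Change 2: A[2] 4 -> 36, delta = 32, sum = 29
Change 3: A[4] 7 -> -9, delta = -16, sum = 13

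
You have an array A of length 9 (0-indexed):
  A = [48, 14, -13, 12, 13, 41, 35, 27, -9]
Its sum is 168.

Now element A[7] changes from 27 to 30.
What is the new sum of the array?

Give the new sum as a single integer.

Old value at index 7: 27
New value at index 7: 30
Delta = 30 - 27 = 3
New sum = old_sum + delta = 168 + (3) = 171

Answer: 171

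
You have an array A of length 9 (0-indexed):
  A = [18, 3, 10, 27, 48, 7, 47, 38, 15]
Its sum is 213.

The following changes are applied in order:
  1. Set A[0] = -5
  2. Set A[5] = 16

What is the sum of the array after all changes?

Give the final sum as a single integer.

Answer: 199

Derivation:
Initial sum: 213
Change 1: A[0] 18 -> -5, delta = -23, sum = 190
Change 2: A[5] 7 -> 16, delta = 9, sum = 199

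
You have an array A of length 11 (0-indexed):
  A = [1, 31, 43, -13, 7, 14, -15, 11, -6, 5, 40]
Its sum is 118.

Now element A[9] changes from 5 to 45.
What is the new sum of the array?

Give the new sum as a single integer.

Answer: 158

Derivation:
Old value at index 9: 5
New value at index 9: 45
Delta = 45 - 5 = 40
New sum = old_sum + delta = 118 + (40) = 158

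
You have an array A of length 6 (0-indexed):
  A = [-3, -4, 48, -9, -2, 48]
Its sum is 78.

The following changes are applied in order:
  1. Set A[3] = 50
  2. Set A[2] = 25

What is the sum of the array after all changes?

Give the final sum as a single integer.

Answer: 114

Derivation:
Initial sum: 78
Change 1: A[3] -9 -> 50, delta = 59, sum = 137
Change 2: A[2] 48 -> 25, delta = -23, sum = 114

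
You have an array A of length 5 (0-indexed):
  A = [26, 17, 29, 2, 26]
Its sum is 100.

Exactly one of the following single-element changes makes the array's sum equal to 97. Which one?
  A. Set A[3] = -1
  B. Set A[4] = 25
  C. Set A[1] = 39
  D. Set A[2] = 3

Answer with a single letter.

Answer: A

Derivation:
Option A: A[3] 2->-1, delta=-3, new_sum=100+(-3)=97 <-- matches target
Option B: A[4] 26->25, delta=-1, new_sum=100+(-1)=99
Option C: A[1] 17->39, delta=22, new_sum=100+(22)=122
Option D: A[2] 29->3, delta=-26, new_sum=100+(-26)=74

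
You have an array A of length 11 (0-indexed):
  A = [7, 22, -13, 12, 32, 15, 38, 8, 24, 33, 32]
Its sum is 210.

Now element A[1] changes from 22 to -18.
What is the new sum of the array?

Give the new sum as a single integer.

Old value at index 1: 22
New value at index 1: -18
Delta = -18 - 22 = -40
New sum = old_sum + delta = 210 + (-40) = 170

Answer: 170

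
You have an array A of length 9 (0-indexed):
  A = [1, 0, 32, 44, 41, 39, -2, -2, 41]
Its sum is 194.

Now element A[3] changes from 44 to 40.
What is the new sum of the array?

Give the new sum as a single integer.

Answer: 190

Derivation:
Old value at index 3: 44
New value at index 3: 40
Delta = 40 - 44 = -4
New sum = old_sum + delta = 194 + (-4) = 190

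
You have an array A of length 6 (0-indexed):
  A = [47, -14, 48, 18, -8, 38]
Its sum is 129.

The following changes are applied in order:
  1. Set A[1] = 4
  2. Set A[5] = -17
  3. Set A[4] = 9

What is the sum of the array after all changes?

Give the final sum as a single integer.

Answer: 109

Derivation:
Initial sum: 129
Change 1: A[1] -14 -> 4, delta = 18, sum = 147
Change 2: A[5] 38 -> -17, delta = -55, sum = 92
Change 3: A[4] -8 -> 9, delta = 17, sum = 109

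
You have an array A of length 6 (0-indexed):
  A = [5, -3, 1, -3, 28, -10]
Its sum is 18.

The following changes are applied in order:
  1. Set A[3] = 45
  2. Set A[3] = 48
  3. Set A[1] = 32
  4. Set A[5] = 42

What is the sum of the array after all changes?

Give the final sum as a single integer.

Answer: 156

Derivation:
Initial sum: 18
Change 1: A[3] -3 -> 45, delta = 48, sum = 66
Change 2: A[3] 45 -> 48, delta = 3, sum = 69
Change 3: A[1] -3 -> 32, delta = 35, sum = 104
Change 4: A[5] -10 -> 42, delta = 52, sum = 156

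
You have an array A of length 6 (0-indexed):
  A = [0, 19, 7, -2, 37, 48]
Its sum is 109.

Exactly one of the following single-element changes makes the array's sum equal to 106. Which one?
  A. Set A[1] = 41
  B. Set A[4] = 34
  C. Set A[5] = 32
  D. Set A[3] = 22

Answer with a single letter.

Option A: A[1] 19->41, delta=22, new_sum=109+(22)=131
Option B: A[4] 37->34, delta=-3, new_sum=109+(-3)=106 <-- matches target
Option C: A[5] 48->32, delta=-16, new_sum=109+(-16)=93
Option D: A[3] -2->22, delta=24, new_sum=109+(24)=133

Answer: B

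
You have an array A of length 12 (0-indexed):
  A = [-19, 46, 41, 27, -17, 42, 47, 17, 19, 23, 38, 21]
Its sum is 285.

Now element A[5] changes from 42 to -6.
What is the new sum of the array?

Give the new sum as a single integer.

Answer: 237

Derivation:
Old value at index 5: 42
New value at index 5: -6
Delta = -6 - 42 = -48
New sum = old_sum + delta = 285 + (-48) = 237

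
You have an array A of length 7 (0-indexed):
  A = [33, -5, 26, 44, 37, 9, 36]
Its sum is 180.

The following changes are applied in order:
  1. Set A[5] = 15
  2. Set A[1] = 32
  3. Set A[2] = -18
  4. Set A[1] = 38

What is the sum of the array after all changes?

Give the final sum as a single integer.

Answer: 185

Derivation:
Initial sum: 180
Change 1: A[5] 9 -> 15, delta = 6, sum = 186
Change 2: A[1] -5 -> 32, delta = 37, sum = 223
Change 3: A[2] 26 -> -18, delta = -44, sum = 179
Change 4: A[1] 32 -> 38, delta = 6, sum = 185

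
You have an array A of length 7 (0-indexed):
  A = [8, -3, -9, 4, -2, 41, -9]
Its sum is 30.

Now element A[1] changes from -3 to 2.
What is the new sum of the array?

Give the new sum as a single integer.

Answer: 35

Derivation:
Old value at index 1: -3
New value at index 1: 2
Delta = 2 - -3 = 5
New sum = old_sum + delta = 30 + (5) = 35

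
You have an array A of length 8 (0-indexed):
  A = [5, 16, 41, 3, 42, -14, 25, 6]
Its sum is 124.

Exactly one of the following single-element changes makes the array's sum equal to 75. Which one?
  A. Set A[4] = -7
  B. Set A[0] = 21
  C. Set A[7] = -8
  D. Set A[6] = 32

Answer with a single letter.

Option A: A[4] 42->-7, delta=-49, new_sum=124+(-49)=75 <-- matches target
Option B: A[0] 5->21, delta=16, new_sum=124+(16)=140
Option C: A[7] 6->-8, delta=-14, new_sum=124+(-14)=110
Option D: A[6] 25->32, delta=7, new_sum=124+(7)=131

Answer: A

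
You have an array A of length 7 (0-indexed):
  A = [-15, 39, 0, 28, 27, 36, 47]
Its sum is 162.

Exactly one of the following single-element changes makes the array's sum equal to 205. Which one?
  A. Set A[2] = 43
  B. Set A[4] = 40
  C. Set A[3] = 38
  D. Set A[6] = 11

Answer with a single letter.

Answer: A

Derivation:
Option A: A[2] 0->43, delta=43, new_sum=162+(43)=205 <-- matches target
Option B: A[4] 27->40, delta=13, new_sum=162+(13)=175
Option C: A[3] 28->38, delta=10, new_sum=162+(10)=172
Option D: A[6] 47->11, delta=-36, new_sum=162+(-36)=126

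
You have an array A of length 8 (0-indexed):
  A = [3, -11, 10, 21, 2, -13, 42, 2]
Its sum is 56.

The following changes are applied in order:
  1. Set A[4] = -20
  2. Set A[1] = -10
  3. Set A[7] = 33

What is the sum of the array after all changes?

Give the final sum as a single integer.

Answer: 66

Derivation:
Initial sum: 56
Change 1: A[4] 2 -> -20, delta = -22, sum = 34
Change 2: A[1] -11 -> -10, delta = 1, sum = 35
Change 3: A[7] 2 -> 33, delta = 31, sum = 66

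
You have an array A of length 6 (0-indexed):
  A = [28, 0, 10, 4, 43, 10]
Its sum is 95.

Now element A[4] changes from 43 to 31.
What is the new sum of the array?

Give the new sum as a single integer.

Old value at index 4: 43
New value at index 4: 31
Delta = 31 - 43 = -12
New sum = old_sum + delta = 95 + (-12) = 83

Answer: 83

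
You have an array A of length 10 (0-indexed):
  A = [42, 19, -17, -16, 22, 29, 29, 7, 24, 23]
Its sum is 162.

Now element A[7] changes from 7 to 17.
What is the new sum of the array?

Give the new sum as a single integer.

Old value at index 7: 7
New value at index 7: 17
Delta = 17 - 7 = 10
New sum = old_sum + delta = 162 + (10) = 172

Answer: 172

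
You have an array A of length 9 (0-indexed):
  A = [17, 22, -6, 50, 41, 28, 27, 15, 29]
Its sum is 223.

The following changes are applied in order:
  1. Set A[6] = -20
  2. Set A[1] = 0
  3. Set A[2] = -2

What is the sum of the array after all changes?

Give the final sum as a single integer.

Initial sum: 223
Change 1: A[6] 27 -> -20, delta = -47, sum = 176
Change 2: A[1] 22 -> 0, delta = -22, sum = 154
Change 3: A[2] -6 -> -2, delta = 4, sum = 158

Answer: 158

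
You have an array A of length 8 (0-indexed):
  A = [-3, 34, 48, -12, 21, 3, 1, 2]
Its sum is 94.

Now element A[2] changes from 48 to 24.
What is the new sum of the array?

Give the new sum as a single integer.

Answer: 70

Derivation:
Old value at index 2: 48
New value at index 2: 24
Delta = 24 - 48 = -24
New sum = old_sum + delta = 94 + (-24) = 70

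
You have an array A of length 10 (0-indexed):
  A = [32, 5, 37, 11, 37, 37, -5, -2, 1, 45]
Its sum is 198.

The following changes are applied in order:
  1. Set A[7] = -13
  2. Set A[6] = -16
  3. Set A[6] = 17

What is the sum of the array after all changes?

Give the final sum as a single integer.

Answer: 209

Derivation:
Initial sum: 198
Change 1: A[7] -2 -> -13, delta = -11, sum = 187
Change 2: A[6] -5 -> -16, delta = -11, sum = 176
Change 3: A[6] -16 -> 17, delta = 33, sum = 209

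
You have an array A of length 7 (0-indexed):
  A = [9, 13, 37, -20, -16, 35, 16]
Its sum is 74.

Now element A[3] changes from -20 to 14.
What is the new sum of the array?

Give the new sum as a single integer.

Answer: 108

Derivation:
Old value at index 3: -20
New value at index 3: 14
Delta = 14 - -20 = 34
New sum = old_sum + delta = 74 + (34) = 108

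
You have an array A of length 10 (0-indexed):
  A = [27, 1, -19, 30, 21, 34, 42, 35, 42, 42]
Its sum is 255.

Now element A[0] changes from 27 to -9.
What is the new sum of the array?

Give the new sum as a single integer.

Answer: 219

Derivation:
Old value at index 0: 27
New value at index 0: -9
Delta = -9 - 27 = -36
New sum = old_sum + delta = 255 + (-36) = 219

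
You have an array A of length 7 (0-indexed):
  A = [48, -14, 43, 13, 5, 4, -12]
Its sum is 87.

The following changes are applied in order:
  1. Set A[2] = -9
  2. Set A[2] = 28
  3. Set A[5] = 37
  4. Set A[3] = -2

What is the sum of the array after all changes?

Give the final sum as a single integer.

Initial sum: 87
Change 1: A[2] 43 -> -9, delta = -52, sum = 35
Change 2: A[2] -9 -> 28, delta = 37, sum = 72
Change 3: A[5] 4 -> 37, delta = 33, sum = 105
Change 4: A[3] 13 -> -2, delta = -15, sum = 90

Answer: 90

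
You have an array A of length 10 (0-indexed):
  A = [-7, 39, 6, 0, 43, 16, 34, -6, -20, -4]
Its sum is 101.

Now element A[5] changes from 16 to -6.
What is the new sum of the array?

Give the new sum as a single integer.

Answer: 79

Derivation:
Old value at index 5: 16
New value at index 5: -6
Delta = -6 - 16 = -22
New sum = old_sum + delta = 101 + (-22) = 79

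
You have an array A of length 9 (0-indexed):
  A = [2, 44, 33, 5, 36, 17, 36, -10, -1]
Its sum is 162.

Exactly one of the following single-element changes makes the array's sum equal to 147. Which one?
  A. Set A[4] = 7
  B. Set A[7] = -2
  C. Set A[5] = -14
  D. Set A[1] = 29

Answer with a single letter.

Answer: D

Derivation:
Option A: A[4] 36->7, delta=-29, new_sum=162+(-29)=133
Option B: A[7] -10->-2, delta=8, new_sum=162+(8)=170
Option C: A[5] 17->-14, delta=-31, new_sum=162+(-31)=131
Option D: A[1] 44->29, delta=-15, new_sum=162+(-15)=147 <-- matches target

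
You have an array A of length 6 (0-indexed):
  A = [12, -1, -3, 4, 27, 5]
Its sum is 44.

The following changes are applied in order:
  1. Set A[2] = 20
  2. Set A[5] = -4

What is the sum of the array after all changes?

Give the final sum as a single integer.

Initial sum: 44
Change 1: A[2] -3 -> 20, delta = 23, sum = 67
Change 2: A[5] 5 -> -4, delta = -9, sum = 58

Answer: 58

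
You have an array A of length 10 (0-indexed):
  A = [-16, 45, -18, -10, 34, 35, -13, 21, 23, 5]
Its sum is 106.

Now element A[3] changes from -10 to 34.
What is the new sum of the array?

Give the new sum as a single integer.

Old value at index 3: -10
New value at index 3: 34
Delta = 34 - -10 = 44
New sum = old_sum + delta = 106 + (44) = 150

Answer: 150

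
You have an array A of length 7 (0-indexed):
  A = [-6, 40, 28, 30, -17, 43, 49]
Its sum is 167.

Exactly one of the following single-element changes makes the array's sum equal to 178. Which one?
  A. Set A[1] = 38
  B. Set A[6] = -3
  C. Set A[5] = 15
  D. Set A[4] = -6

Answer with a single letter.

Answer: D

Derivation:
Option A: A[1] 40->38, delta=-2, new_sum=167+(-2)=165
Option B: A[6] 49->-3, delta=-52, new_sum=167+(-52)=115
Option C: A[5] 43->15, delta=-28, new_sum=167+(-28)=139
Option D: A[4] -17->-6, delta=11, new_sum=167+(11)=178 <-- matches target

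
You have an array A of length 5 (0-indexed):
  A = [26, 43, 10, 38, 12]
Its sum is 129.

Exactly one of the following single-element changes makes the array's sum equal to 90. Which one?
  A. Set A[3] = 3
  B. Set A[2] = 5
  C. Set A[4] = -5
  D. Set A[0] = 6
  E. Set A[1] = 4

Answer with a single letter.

Answer: E

Derivation:
Option A: A[3] 38->3, delta=-35, new_sum=129+(-35)=94
Option B: A[2] 10->5, delta=-5, new_sum=129+(-5)=124
Option C: A[4] 12->-5, delta=-17, new_sum=129+(-17)=112
Option D: A[0] 26->6, delta=-20, new_sum=129+(-20)=109
Option E: A[1] 43->4, delta=-39, new_sum=129+(-39)=90 <-- matches target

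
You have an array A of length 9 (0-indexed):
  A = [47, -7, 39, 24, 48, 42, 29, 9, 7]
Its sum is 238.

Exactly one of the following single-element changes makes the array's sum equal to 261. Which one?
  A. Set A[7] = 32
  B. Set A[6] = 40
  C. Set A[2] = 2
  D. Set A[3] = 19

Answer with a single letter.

Option A: A[7] 9->32, delta=23, new_sum=238+(23)=261 <-- matches target
Option B: A[6] 29->40, delta=11, new_sum=238+(11)=249
Option C: A[2] 39->2, delta=-37, new_sum=238+(-37)=201
Option D: A[3] 24->19, delta=-5, new_sum=238+(-5)=233

Answer: A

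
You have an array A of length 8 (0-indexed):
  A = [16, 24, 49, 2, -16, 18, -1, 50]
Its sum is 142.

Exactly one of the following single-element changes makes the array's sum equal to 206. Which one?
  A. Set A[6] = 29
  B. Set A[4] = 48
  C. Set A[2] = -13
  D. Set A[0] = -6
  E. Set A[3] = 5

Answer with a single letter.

Option A: A[6] -1->29, delta=30, new_sum=142+(30)=172
Option B: A[4] -16->48, delta=64, new_sum=142+(64)=206 <-- matches target
Option C: A[2] 49->-13, delta=-62, new_sum=142+(-62)=80
Option D: A[0] 16->-6, delta=-22, new_sum=142+(-22)=120
Option E: A[3] 2->5, delta=3, new_sum=142+(3)=145

Answer: B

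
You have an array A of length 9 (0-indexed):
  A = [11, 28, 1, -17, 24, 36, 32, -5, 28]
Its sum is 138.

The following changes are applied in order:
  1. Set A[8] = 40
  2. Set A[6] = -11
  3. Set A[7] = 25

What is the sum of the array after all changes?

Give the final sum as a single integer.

Initial sum: 138
Change 1: A[8] 28 -> 40, delta = 12, sum = 150
Change 2: A[6] 32 -> -11, delta = -43, sum = 107
Change 3: A[7] -5 -> 25, delta = 30, sum = 137

Answer: 137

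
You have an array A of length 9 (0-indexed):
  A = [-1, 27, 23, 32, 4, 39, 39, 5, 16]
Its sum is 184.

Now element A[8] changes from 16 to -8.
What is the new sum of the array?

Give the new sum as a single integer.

Answer: 160

Derivation:
Old value at index 8: 16
New value at index 8: -8
Delta = -8 - 16 = -24
New sum = old_sum + delta = 184 + (-24) = 160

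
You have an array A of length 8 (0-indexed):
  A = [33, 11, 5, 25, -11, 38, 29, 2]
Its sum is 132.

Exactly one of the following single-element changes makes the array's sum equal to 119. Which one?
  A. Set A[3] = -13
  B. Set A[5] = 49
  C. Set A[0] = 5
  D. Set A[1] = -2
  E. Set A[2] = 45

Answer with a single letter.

Option A: A[3] 25->-13, delta=-38, new_sum=132+(-38)=94
Option B: A[5] 38->49, delta=11, new_sum=132+(11)=143
Option C: A[0] 33->5, delta=-28, new_sum=132+(-28)=104
Option D: A[1] 11->-2, delta=-13, new_sum=132+(-13)=119 <-- matches target
Option E: A[2] 5->45, delta=40, new_sum=132+(40)=172

Answer: D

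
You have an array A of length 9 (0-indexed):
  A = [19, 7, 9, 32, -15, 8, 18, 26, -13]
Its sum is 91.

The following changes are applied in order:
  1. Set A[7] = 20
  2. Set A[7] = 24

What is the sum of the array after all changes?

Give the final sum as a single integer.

Answer: 89

Derivation:
Initial sum: 91
Change 1: A[7] 26 -> 20, delta = -6, sum = 85
Change 2: A[7] 20 -> 24, delta = 4, sum = 89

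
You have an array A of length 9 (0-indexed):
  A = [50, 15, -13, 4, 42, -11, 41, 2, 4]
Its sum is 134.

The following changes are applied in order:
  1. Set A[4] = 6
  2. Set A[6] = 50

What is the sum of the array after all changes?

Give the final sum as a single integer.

Answer: 107

Derivation:
Initial sum: 134
Change 1: A[4] 42 -> 6, delta = -36, sum = 98
Change 2: A[6] 41 -> 50, delta = 9, sum = 107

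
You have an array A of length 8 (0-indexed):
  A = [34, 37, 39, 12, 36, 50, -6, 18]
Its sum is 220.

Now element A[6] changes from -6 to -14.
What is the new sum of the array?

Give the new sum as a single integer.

Old value at index 6: -6
New value at index 6: -14
Delta = -14 - -6 = -8
New sum = old_sum + delta = 220 + (-8) = 212

Answer: 212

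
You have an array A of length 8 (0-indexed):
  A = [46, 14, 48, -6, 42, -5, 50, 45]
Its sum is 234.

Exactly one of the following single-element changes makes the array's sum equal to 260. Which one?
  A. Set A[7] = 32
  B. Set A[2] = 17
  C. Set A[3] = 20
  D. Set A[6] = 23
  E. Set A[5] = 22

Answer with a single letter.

Option A: A[7] 45->32, delta=-13, new_sum=234+(-13)=221
Option B: A[2] 48->17, delta=-31, new_sum=234+(-31)=203
Option C: A[3] -6->20, delta=26, new_sum=234+(26)=260 <-- matches target
Option D: A[6] 50->23, delta=-27, new_sum=234+(-27)=207
Option E: A[5] -5->22, delta=27, new_sum=234+(27)=261

Answer: C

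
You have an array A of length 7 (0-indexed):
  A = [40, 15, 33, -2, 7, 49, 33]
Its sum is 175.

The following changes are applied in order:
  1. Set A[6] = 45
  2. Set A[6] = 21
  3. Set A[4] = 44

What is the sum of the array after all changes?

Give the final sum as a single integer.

Answer: 200

Derivation:
Initial sum: 175
Change 1: A[6] 33 -> 45, delta = 12, sum = 187
Change 2: A[6] 45 -> 21, delta = -24, sum = 163
Change 3: A[4] 7 -> 44, delta = 37, sum = 200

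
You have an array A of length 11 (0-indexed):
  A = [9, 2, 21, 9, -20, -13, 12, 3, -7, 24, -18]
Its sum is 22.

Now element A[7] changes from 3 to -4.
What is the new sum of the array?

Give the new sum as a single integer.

Answer: 15

Derivation:
Old value at index 7: 3
New value at index 7: -4
Delta = -4 - 3 = -7
New sum = old_sum + delta = 22 + (-7) = 15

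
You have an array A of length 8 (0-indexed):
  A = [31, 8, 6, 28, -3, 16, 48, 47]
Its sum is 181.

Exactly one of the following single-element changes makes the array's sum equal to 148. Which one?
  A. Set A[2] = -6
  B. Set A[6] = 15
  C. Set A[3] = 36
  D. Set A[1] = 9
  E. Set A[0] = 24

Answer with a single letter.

Answer: B

Derivation:
Option A: A[2] 6->-6, delta=-12, new_sum=181+(-12)=169
Option B: A[6] 48->15, delta=-33, new_sum=181+(-33)=148 <-- matches target
Option C: A[3] 28->36, delta=8, new_sum=181+(8)=189
Option D: A[1] 8->9, delta=1, new_sum=181+(1)=182
Option E: A[0] 31->24, delta=-7, new_sum=181+(-7)=174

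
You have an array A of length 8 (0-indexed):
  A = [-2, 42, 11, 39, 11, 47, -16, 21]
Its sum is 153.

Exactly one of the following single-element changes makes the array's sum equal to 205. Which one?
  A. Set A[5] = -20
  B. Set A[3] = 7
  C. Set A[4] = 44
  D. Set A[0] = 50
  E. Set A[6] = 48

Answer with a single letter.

Answer: D

Derivation:
Option A: A[5] 47->-20, delta=-67, new_sum=153+(-67)=86
Option B: A[3] 39->7, delta=-32, new_sum=153+(-32)=121
Option C: A[4] 11->44, delta=33, new_sum=153+(33)=186
Option D: A[0] -2->50, delta=52, new_sum=153+(52)=205 <-- matches target
Option E: A[6] -16->48, delta=64, new_sum=153+(64)=217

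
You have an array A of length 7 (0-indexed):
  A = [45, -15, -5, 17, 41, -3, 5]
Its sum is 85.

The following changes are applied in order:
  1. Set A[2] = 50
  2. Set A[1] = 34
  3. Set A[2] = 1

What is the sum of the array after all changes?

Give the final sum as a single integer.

Initial sum: 85
Change 1: A[2] -5 -> 50, delta = 55, sum = 140
Change 2: A[1] -15 -> 34, delta = 49, sum = 189
Change 3: A[2] 50 -> 1, delta = -49, sum = 140

Answer: 140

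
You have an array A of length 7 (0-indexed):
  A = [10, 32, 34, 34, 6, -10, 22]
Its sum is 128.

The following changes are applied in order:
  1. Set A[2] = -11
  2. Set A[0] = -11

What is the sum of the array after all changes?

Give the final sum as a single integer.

Answer: 62

Derivation:
Initial sum: 128
Change 1: A[2] 34 -> -11, delta = -45, sum = 83
Change 2: A[0] 10 -> -11, delta = -21, sum = 62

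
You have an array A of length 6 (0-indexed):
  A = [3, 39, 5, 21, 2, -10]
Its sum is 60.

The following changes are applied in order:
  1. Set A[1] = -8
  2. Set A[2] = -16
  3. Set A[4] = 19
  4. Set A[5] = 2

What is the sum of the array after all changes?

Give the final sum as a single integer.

Initial sum: 60
Change 1: A[1] 39 -> -8, delta = -47, sum = 13
Change 2: A[2] 5 -> -16, delta = -21, sum = -8
Change 3: A[4] 2 -> 19, delta = 17, sum = 9
Change 4: A[5] -10 -> 2, delta = 12, sum = 21

Answer: 21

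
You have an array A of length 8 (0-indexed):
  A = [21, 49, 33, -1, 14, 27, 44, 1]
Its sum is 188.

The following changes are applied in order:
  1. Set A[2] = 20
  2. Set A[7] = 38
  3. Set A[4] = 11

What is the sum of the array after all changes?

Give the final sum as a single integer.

Answer: 209

Derivation:
Initial sum: 188
Change 1: A[2] 33 -> 20, delta = -13, sum = 175
Change 2: A[7] 1 -> 38, delta = 37, sum = 212
Change 3: A[4] 14 -> 11, delta = -3, sum = 209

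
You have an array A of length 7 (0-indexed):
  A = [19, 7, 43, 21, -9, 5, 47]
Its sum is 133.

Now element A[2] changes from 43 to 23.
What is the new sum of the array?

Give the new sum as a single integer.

Answer: 113

Derivation:
Old value at index 2: 43
New value at index 2: 23
Delta = 23 - 43 = -20
New sum = old_sum + delta = 133 + (-20) = 113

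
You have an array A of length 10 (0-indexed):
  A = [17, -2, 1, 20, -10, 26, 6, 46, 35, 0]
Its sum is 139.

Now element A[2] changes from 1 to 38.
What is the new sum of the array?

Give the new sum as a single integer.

Old value at index 2: 1
New value at index 2: 38
Delta = 38 - 1 = 37
New sum = old_sum + delta = 139 + (37) = 176

Answer: 176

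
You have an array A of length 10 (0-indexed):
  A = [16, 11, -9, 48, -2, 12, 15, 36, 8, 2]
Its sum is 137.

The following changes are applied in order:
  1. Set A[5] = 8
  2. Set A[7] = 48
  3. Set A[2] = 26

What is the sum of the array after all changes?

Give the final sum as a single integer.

Answer: 180

Derivation:
Initial sum: 137
Change 1: A[5] 12 -> 8, delta = -4, sum = 133
Change 2: A[7] 36 -> 48, delta = 12, sum = 145
Change 3: A[2] -9 -> 26, delta = 35, sum = 180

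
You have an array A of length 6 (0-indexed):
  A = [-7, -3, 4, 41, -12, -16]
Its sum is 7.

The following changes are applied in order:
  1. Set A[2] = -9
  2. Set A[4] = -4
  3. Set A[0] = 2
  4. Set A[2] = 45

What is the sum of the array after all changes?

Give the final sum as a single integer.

Initial sum: 7
Change 1: A[2] 4 -> -9, delta = -13, sum = -6
Change 2: A[4] -12 -> -4, delta = 8, sum = 2
Change 3: A[0] -7 -> 2, delta = 9, sum = 11
Change 4: A[2] -9 -> 45, delta = 54, sum = 65

Answer: 65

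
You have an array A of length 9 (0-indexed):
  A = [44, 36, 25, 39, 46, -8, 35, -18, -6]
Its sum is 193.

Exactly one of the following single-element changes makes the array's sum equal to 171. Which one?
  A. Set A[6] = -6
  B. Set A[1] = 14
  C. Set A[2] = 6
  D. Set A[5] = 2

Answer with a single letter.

Option A: A[6] 35->-6, delta=-41, new_sum=193+(-41)=152
Option B: A[1] 36->14, delta=-22, new_sum=193+(-22)=171 <-- matches target
Option C: A[2] 25->6, delta=-19, new_sum=193+(-19)=174
Option D: A[5] -8->2, delta=10, new_sum=193+(10)=203

Answer: B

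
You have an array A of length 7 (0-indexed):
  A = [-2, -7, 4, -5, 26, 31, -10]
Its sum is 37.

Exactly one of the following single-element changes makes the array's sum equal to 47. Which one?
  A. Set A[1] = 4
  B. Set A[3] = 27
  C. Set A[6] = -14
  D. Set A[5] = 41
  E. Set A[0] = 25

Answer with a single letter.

Answer: D

Derivation:
Option A: A[1] -7->4, delta=11, new_sum=37+(11)=48
Option B: A[3] -5->27, delta=32, new_sum=37+(32)=69
Option C: A[6] -10->-14, delta=-4, new_sum=37+(-4)=33
Option D: A[5] 31->41, delta=10, new_sum=37+(10)=47 <-- matches target
Option E: A[0] -2->25, delta=27, new_sum=37+(27)=64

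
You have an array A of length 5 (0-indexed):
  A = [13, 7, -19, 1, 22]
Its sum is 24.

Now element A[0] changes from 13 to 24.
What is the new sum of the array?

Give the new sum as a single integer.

Old value at index 0: 13
New value at index 0: 24
Delta = 24 - 13 = 11
New sum = old_sum + delta = 24 + (11) = 35

Answer: 35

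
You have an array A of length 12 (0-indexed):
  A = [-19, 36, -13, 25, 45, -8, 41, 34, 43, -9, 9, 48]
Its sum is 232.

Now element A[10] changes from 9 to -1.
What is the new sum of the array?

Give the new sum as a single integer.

Old value at index 10: 9
New value at index 10: -1
Delta = -1 - 9 = -10
New sum = old_sum + delta = 232 + (-10) = 222

Answer: 222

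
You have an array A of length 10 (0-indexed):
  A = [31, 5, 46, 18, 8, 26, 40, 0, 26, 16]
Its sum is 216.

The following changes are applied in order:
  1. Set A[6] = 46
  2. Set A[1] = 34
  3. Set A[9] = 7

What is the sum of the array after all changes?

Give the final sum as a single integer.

Initial sum: 216
Change 1: A[6] 40 -> 46, delta = 6, sum = 222
Change 2: A[1] 5 -> 34, delta = 29, sum = 251
Change 3: A[9] 16 -> 7, delta = -9, sum = 242

Answer: 242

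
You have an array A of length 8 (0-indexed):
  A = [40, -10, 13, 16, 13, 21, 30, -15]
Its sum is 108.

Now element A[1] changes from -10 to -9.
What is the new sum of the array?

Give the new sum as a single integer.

Old value at index 1: -10
New value at index 1: -9
Delta = -9 - -10 = 1
New sum = old_sum + delta = 108 + (1) = 109

Answer: 109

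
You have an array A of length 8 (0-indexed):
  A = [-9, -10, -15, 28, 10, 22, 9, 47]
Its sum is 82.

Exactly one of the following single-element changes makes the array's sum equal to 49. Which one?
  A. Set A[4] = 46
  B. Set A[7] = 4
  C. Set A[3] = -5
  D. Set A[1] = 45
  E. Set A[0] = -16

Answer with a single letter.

Option A: A[4] 10->46, delta=36, new_sum=82+(36)=118
Option B: A[7] 47->4, delta=-43, new_sum=82+(-43)=39
Option C: A[3] 28->-5, delta=-33, new_sum=82+(-33)=49 <-- matches target
Option D: A[1] -10->45, delta=55, new_sum=82+(55)=137
Option E: A[0] -9->-16, delta=-7, new_sum=82+(-7)=75

Answer: C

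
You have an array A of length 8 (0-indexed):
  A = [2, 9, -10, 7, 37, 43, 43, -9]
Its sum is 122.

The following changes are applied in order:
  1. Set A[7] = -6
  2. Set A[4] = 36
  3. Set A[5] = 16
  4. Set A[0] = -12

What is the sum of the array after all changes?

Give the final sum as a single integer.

Initial sum: 122
Change 1: A[7] -9 -> -6, delta = 3, sum = 125
Change 2: A[4] 37 -> 36, delta = -1, sum = 124
Change 3: A[5] 43 -> 16, delta = -27, sum = 97
Change 4: A[0] 2 -> -12, delta = -14, sum = 83

Answer: 83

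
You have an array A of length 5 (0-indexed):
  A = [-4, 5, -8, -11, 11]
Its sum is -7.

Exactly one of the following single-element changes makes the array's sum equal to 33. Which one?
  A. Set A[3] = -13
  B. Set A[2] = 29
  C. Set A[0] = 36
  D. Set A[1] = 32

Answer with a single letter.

Answer: C

Derivation:
Option A: A[3] -11->-13, delta=-2, new_sum=-7+(-2)=-9
Option B: A[2] -8->29, delta=37, new_sum=-7+(37)=30
Option C: A[0] -4->36, delta=40, new_sum=-7+(40)=33 <-- matches target
Option D: A[1] 5->32, delta=27, new_sum=-7+(27)=20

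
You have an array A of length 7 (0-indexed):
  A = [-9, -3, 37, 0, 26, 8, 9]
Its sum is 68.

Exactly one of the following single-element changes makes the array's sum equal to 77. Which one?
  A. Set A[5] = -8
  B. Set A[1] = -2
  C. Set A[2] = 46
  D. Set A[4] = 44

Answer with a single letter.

Option A: A[5] 8->-8, delta=-16, new_sum=68+(-16)=52
Option B: A[1] -3->-2, delta=1, new_sum=68+(1)=69
Option C: A[2] 37->46, delta=9, new_sum=68+(9)=77 <-- matches target
Option D: A[4] 26->44, delta=18, new_sum=68+(18)=86

Answer: C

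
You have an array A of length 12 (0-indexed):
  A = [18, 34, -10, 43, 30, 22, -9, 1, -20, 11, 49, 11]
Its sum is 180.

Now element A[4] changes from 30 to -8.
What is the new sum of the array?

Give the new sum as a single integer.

Old value at index 4: 30
New value at index 4: -8
Delta = -8 - 30 = -38
New sum = old_sum + delta = 180 + (-38) = 142

Answer: 142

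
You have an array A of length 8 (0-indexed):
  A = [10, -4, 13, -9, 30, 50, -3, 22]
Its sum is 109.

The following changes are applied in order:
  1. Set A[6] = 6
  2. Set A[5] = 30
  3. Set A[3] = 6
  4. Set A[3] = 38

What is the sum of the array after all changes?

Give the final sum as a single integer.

Answer: 145

Derivation:
Initial sum: 109
Change 1: A[6] -3 -> 6, delta = 9, sum = 118
Change 2: A[5] 50 -> 30, delta = -20, sum = 98
Change 3: A[3] -9 -> 6, delta = 15, sum = 113
Change 4: A[3] 6 -> 38, delta = 32, sum = 145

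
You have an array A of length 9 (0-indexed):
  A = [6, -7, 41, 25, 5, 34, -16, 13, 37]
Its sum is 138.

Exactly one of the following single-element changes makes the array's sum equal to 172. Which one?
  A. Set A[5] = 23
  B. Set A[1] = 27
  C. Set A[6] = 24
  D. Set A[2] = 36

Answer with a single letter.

Option A: A[5] 34->23, delta=-11, new_sum=138+(-11)=127
Option B: A[1] -7->27, delta=34, new_sum=138+(34)=172 <-- matches target
Option C: A[6] -16->24, delta=40, new_sum=138+(40)=178
Option D: A[2] 41->36, delta=-5, new_sum=138+(-5)=133

Answer: B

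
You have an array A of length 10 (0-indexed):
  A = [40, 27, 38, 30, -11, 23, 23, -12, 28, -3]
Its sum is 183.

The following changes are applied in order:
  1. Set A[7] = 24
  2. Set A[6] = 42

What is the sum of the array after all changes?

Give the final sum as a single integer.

Answer: 238

Derivation:
Initial sum: 183
Change 1: A[7] -12 -> 24, delta = 36, sum = 219
Change 2: A[6] 23 -> 42, delta = 19, sum = 238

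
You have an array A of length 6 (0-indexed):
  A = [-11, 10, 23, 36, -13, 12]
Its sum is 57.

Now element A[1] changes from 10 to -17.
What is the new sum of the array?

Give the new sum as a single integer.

Answer: 30

Derivation:
Old value at index 1: 10
New value at index 1: -17
Delta = -17 - 10 = -27
New sum = old_sum + delta = 57 + (-27) = 30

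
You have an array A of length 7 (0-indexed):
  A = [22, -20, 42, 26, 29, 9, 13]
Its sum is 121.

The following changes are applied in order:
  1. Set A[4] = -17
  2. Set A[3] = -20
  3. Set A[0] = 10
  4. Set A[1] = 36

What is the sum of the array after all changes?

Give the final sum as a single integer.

Answer: 73

Derivation:
Initial sum: 121
Change 1: A[4] 29 -> -17, delta = -46, sum = 75
Change 2: A[3] 26 -> -20, delta = -46, sum = 29
Change 3: A[0] 22 -> 10, delta = -12, sum = 17
Change 4: A[1] -20 -> 36, delta = 56, sum = 73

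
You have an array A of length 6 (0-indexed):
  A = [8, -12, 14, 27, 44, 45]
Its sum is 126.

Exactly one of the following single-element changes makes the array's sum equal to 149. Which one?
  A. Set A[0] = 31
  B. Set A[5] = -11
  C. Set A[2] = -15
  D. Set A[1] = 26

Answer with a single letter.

Option A: A[0] 8->31, delta=23, new_sum=126+(23)=149 <-- matches target
Option B: A[5] 45->-11, delta=-56, new_sum=126+(-56)=70
Option C: A[2] 14->-15, delta=-29, new_sum=126+(-29)=97
Option D: A[1] -12->26, delta=38, new_sum=126+(38)=164

Answer: A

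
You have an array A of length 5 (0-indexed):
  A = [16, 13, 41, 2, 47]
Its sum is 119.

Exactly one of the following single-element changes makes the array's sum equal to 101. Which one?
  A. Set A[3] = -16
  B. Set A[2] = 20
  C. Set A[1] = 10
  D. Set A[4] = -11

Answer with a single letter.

Answer: A

Derivation:
Option A: A[3] 2->-16, delta=-18, new_sum=119+(-18)=101 <-- matches target
Option B: A[2] 41->20, delta=-21, new_sum=119+(-21)=98
Option C: A[1] 13->10, delta=-3, new_sum=119+(-3)=116
Option D: A[4] 47->-11, delta=-58, new_sum=119+(-58)=61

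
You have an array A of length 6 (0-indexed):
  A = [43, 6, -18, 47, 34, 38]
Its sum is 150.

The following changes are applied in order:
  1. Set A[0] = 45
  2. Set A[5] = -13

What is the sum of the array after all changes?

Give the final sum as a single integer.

Initial sum: 150
Change 1: A[0] 43 -> 45, delta = 2, sum = 152
Change 2: A[5] 38 -> -13, delta = -51, sum = 101

Answer: 101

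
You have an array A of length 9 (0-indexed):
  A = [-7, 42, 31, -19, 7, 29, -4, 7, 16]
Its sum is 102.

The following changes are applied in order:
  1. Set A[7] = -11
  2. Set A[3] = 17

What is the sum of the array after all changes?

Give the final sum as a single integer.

Initial sum: 102
Change 1: A[7] 7 -> -11, delta = -18, sum = 84
Change 2: A[3] -19 -> 17, delta = 36, sum = 120

Answer: 120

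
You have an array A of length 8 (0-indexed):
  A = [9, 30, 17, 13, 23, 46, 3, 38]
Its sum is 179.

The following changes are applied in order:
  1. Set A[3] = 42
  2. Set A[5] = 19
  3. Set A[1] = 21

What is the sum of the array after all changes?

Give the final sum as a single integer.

Initial sum: 179
Change 1: A[3] 13 -> 42, delta = 29, sum = 208
Change 2: A[5] 46 -> 19, delta = -27, sum = 181
Change 3: A[1] 30 -> 21, delta = -9, sum = 172

Answer: 172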